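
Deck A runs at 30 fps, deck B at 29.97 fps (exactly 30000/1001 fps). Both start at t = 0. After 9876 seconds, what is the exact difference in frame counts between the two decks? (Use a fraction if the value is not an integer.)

A emits 30 × 9876 = 296280 frames; B emits 30000/1001 × 9876 = 296280000/1001.
Difference = 296280/1001 frames (≈ 295.9840); B is behind A.

296280/1001 frames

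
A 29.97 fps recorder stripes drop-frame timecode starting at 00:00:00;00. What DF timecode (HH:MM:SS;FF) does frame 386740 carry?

Ten DF minutes hold 17982 frames, so frame 386740 lies in block 21 (frames 377622–395603) with 9118 frames into that block.
The block's first minute is 1800 frames and the rest 1798 each; 9118 frames reaches minute 5, so 21 × 18 + 5 × 2 = 388 labels have been skipped so far.
Adding those back, label number 386740 + 388 = 387128 at 30 labels/s is 12904 s + 8 f = 3 h 35 min 4 s frame 8, i.e. 03:35:04;08.

03:35:04;08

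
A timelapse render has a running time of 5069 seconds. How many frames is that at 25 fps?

Frames = 5069 × 25 = 126725.

126725 frames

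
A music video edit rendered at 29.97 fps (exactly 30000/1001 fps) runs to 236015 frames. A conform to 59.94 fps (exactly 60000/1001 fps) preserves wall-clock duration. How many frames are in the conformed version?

472030 frames

Target frames = source frames × (target rate / source rate) = 236015 × (60000/1001)/(30000/1001) = 236015 × 2 = 472030.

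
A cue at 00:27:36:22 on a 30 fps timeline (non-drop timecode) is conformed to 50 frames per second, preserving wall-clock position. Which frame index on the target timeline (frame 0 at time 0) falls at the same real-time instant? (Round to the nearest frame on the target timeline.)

Source frame index: (0×3600 + 27×60 + 36) × 30 + 22 = 49702.
Real time: 49702 / (30) = 24851/15 s.
Target frame: (24851/15) × (50) = 248510/3 ≈ 82836.667 → 82837.

frame 82837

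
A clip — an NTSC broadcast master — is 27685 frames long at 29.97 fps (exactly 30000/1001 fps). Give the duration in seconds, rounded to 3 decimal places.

Running time = 27685 × 1001/30000 = 5542537/6000 s ≈ 923.756 s.

923.756 seconds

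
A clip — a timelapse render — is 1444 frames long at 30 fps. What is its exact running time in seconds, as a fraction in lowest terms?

722/15 seconds

Running time = 1444 ÷ (30) = 1444 × 1/30 = 722/15 s.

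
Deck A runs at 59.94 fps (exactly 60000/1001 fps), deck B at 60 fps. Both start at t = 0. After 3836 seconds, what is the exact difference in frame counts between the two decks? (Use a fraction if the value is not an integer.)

32880/143 frames

A emits 60000/1001 × 3836 = 32880000/143 frames; B emits 60 × 3836 = 230160.
Difference = 32880/143 frames (≈ 229.9301); B is ahead of A.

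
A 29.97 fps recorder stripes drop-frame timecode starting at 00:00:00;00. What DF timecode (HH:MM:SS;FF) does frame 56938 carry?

Ten DF minutes hold 17982 frames, so frame 56938 lies in block 3 (frames 53946–71927) with 2992 frames into that block.
The block's first minute is 1800 frames and the rest 1798 each; 2992 frames reaches minute 1, so 3 × 18 + 1 × 2 = 56 labels have been skipped so far.
Adding those back, label number 56938 + 56 = 56994 at 30 labels/s is 1899 s + 24 f = 0 h 31 min 39 s frame 24, i.e. 00:31:39;24.

00:31:39;24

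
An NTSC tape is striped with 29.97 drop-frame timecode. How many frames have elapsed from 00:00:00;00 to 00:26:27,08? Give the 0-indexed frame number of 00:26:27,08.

47570

As if non-drop at 30 labels/s: (0 × 3600 + 26 × 60 + 27) × 30 + 8 = 47618.
Minute boundaries passed: 26; those not divisible by 10: 26 − 2 = 24; dropped labels = 2 × 24 = 48.
Actual frame index = 47618 − 48 = 47570.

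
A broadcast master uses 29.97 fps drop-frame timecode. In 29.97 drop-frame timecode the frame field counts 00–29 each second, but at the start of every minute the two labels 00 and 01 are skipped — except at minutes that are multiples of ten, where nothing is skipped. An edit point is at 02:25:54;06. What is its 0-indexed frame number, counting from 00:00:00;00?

262364

Complete 10-minute blocks: 14, each 17982 frames → 251748.
Remaining 5 whole minutes in the current block: 1800 + 4 × 1798 = 8992 frames.
Within the current minute: 54 × 30 + 6 − 2 = 1624 (labels ;00/;01 skipped at this minute). Total = 251748 + 8992 + 1624 = 262364.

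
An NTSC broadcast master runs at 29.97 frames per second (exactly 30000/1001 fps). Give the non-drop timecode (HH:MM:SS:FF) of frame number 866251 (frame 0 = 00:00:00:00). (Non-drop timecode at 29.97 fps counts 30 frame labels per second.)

866251 ÷ 30 = 28875 full seconds, remainder 1 frame.
28875 s = 8 h 1 min 15 s.
Timecode: 08:01:15:01.

08:01:15:01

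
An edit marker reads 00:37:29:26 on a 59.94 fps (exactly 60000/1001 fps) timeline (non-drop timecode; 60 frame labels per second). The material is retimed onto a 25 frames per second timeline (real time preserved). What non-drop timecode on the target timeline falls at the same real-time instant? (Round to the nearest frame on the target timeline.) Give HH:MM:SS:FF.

Source frame index: (0×3600 + 37×60 + 29) × 60 + 26 = 134966.
Real time: 134966 / (60000/1001) = 67550483/30000 s.
Target frame: (67550483/30000) × (25) = 67550483/1200 ≈ 56292.069 → 56292.
At 25 labels/s: frame 56292 → 00:37:31:17.

00:37:31:17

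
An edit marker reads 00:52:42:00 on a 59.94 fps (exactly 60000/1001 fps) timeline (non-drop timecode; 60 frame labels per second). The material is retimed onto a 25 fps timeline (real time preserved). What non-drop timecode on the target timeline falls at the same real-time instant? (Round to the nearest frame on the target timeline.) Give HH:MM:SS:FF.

00:52:45:04

Source frame index: (0×3600 + 52×60 + 42) × 60 + 0 = 189720.
Real time: 189720 / (60000/1001) = 1582581/500 s.
Target frame: (1582581/500) × (25) = 1582581/20 ≈ 79129.050 → 79129.
At 25 labels/s: frame 79129 → 00:52:45:04.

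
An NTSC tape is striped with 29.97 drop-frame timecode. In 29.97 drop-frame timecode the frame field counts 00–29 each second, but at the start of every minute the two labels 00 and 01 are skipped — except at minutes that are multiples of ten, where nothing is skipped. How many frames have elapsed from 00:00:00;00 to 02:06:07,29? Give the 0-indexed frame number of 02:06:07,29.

Complete 10-minute blocks: 12, each 17982 frames → 215784.
Remaining 6 whole minutes in the current block: 1800 + 5 × 1798 = 10790 frames.
Within the current minute: 7 × 30 + 29 − 2 = 237 (labels ;00/;01 skipped at this minute). Total = 215784 + 10790 + 237 = 226811.

226811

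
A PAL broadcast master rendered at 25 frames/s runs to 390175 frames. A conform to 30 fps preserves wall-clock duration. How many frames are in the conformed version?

Target frames = source frames × (target rate / source rate) = 390175 × (30)/(25) = 390175 × 6/5 = 468210.

468210 frames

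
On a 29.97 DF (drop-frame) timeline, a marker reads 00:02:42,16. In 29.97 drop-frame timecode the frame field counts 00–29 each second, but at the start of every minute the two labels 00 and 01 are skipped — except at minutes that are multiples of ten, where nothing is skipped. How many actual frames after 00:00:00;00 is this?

4872

As if non-drop at 30 labels/s: (0 × 3600 + 2 × 60 + 42) × 30 + 16 = 4876.
Minute boundaries passed: 2; those not divisible by 10: 2 − 0 = 2; dropped labels = 2 × 2 = 4.
Actual frame index = 4876 − 4 = 4872.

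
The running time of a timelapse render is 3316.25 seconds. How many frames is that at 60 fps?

198975 frames

Frames = 3316.25 × 60 = 198975.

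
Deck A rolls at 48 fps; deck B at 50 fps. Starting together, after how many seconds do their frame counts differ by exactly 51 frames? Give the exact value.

25.5 seconds

The gap grows by |50 − 48| = 2 frames per second.
Time for a 51-frame gap: 51 ÷ (2) = 25.5 s.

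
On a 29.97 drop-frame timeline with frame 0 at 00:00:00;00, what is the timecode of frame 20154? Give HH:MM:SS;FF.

00:11:12;14

Ten DF minutes hold 17982 frames, so frame 20154 lies in block 1 (frames 17982–35963) with 2172 frames into that block.
The block's first minute is 1800 frames and the rest 1798 each; 2172 frames reaches minute 1, so 1 × 18 + 1 × 2 = 20 labels have been skipped so far.
Adding those back, label number 20154 + 20 = 20174 at 30 labels/s is 672 s + 14 f = 0 h 11 min 12 s frame 14, i.e. 00:11:12;14.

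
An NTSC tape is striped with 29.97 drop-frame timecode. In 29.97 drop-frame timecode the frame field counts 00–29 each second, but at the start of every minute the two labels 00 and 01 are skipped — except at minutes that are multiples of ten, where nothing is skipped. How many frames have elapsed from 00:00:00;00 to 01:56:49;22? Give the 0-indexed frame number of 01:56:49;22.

210082

As if non-drop at 30 labels/s: (1 × 3600 + 56 × 60 + 49) × 30 + 22 = 210292.
Minute boundaries passed: 116; those not divisible by 10: 116 − 11 = 105; dropped labels = 2 × 105 = 210.
Actual frame index = 210292 − 210 = 210082.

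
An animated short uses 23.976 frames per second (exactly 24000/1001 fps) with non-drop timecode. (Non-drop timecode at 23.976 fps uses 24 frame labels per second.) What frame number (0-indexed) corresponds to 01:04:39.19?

93115

Total seconds to the label: (1 × 3600 + 4 × 60 + 39) = 3879.
Frame index = 3879 × 24 + 19 = 93115.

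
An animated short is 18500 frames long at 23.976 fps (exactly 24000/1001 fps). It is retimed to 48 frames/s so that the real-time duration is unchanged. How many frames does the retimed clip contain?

Target frames = source frames × (target rate / source rate) = 18500 × (48)/(24000/1001) = 18500 × 1001/500 = 37037.

37037 frames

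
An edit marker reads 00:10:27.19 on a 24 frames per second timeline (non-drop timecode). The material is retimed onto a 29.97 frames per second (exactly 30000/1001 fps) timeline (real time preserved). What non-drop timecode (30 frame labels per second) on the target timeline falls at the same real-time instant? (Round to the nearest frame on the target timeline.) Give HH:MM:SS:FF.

Source frame index: (0×3600 + 10×60 + 27) × 24 + 19 = 15067.
Real time: 15067 / (24) = 15067/24 s.
Target frame: (15067/24) × (30000/1001) = 1448750/77 ≈ 18814.935 → 18815.
At 30 labels/s: frame 18815 → 00:10:27:05.

00:10:27:05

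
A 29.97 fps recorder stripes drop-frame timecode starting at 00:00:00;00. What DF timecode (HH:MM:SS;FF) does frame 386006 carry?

Ten DF minutes hold 17982 frames, so frame 386006 lies in block 21 (frames 377622–395603) with 8384 frames into that block.
The block's first minute is 1800 frames and the rest 1798 each; 8384 frames reaches minute 4, so 21 × 18 + 4 × 2 = 386 labels have been skipped so far.
Adding those back, label number 386006 + 386 = 386392 at 30 labels/s is 12879 s + 22 f = 3 h 34 min 39 s frame 22, i.e. 03:34:39;22.

03:34:39;22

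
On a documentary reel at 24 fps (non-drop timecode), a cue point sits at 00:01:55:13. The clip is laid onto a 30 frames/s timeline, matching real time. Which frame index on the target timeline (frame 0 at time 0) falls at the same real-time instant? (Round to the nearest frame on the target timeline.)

frame 3466

Source frame index: (0×3600 + 1×60 + 55) × 24 + 13 = 2773.
Real time: 2773 / (24) = 2773/24 s.
Target frame: (2773/24) × (30) = 13865/4 ≈ 3466.250 → 3466.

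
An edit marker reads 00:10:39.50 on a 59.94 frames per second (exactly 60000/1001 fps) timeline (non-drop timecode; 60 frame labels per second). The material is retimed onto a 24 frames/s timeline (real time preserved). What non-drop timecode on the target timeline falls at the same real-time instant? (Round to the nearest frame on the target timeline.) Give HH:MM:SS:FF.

00:10:40:11

Source frame index: (0×3600 + 10×60 + 39) × 60 + 50 = 38390.
Real time: 38390 / (60000/1001) = 3842839/6000 s.
Target frame: (3842839/6000) × (24) = 3842839/250 ≈ 15371.356 → 15371.
At 24 labels/s: frame 15371 → 00:10:40:11.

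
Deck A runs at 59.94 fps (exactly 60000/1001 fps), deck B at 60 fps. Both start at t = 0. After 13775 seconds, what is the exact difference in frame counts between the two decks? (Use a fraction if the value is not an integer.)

A emits 60000/1001 × 13775 = 826500000/1001 frames; B emits 60 × 13775 = 826500.
Difference = 826500/1001 frames (≈ 825.6743); B is ahead of A.

826500/1001 frames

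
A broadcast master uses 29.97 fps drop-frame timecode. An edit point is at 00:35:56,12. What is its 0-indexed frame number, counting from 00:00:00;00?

As if non-drop at 30 labels/s: (0 × 3600 + 35 × 60 + 56) × 30 + 12 = 64692.
Minute boundaries passed: 35; those not divisible by 10: 35 − 3 = 32; dropped labels = 2 × 32 = 64.
Actual frame index = 64692 − 64 = 64628.

64628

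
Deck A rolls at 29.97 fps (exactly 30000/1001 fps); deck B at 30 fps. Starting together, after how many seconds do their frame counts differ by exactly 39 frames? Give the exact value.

1301.3 seconds

The gap grows by |30 − 30000/1001| = 30/1001 frames per second.
Time for a 39-frame gap: 39 ÷ (30/1001) = 1301.3 s.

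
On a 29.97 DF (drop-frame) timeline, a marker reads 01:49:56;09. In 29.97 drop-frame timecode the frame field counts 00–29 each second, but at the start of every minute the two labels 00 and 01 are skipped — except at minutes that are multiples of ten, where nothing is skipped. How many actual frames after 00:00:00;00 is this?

Complete 10-minute blocks: 10, each 17982 frames → 179820.
Remaining 9 whole minutes in the current block: 1800 + 8 × 1798 = 16184 frames.
Within the current minute: 56 × 30 + 9 − 2 = 1687 (labels ;00/;01 skipped at this minute). Total = 179820 + 16184 + 1687 = 197691.

197691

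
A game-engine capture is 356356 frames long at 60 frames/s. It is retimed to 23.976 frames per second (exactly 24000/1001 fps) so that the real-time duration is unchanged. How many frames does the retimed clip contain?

Target frames = source frames × (target rate / source rate) = 356356 × (24000/1001)/(60) = 356356 × 400/1001 = 142400.

142400 frames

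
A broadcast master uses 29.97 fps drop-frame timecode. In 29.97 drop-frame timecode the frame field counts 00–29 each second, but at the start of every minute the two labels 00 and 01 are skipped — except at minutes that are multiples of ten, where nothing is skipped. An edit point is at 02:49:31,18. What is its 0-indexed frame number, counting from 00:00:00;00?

304842

Complete 10-minute blocks: 16, each 17982 frames → 287712.
Remaining 9 whole minutes in the current block: 1800 + 8 × 1798 = 16184 frames.
Within the current minute: 31 × 30 + 18 − 2 = 946 (labels ;00/;01 skipped at this minute). Total = 287712 + 16184 + 946 = 304842.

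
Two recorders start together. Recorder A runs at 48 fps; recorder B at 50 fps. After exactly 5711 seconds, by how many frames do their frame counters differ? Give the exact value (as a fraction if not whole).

11422 frames

A emits 48 × 5711 = 274128 frames; B emits 50 × 5711 = 285550.
Difference = 11422 frames; B is ahead of A.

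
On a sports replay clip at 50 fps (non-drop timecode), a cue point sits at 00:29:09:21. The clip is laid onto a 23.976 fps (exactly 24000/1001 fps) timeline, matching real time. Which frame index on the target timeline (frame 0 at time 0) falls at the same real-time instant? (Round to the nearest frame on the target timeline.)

Source frame index: (0×3600 + 29×60 + 9) × 50 + 21 = 87471.
Real time: 87471 / (50) = 87471/50 s.
Target frame: (87471/50) × (24000/1001) = 41986080/1001 ≈ 41944.136 → 41944.

frame 41944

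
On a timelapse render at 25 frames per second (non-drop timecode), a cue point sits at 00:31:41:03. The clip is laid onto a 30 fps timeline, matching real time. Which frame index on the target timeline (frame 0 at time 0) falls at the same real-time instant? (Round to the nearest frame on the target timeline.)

frame 57034

Source frame index: (0×3600 + 31×60 + 41) × 25 + 3 = 47528.
Real time: 47528 / (25) = 47528/25 s.
Target frame: (47528/25) × (30) = 285168/5 ≈ 57033.600 → 57034.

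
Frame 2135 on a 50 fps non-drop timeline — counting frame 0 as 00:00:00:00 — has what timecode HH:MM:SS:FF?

00:00:42:35

2135 ÷ 50 = 42 full seconds, remainder 35 frames.
42 s = 0 h 0 min 42 s.
Timecode: 00:00:42:35.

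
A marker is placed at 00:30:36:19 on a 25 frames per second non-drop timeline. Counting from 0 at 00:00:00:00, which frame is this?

frame 45919

Total seconds to the label: (0 × 3600 + 30 × 60 + 36) = 1836.
Frame index = 1836 × 25 + 19 = 45919.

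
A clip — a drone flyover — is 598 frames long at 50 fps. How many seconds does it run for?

11.96 seconds

Running time = 598 / (50) = 11.96 s.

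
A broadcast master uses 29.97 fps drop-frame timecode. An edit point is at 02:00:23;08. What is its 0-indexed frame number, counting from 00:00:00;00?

216482

As if non-drop at 30 labels/s: (2 × 3600 + 0 × 60 + 23) × 30 + 8 = 216698.
Minute boundaries passed: 120; those not divisible by 10: 120 − 12 = 108; dropped labels = 2 × 108 = 216.
Actual frame index = 216698 − 216 = 216482.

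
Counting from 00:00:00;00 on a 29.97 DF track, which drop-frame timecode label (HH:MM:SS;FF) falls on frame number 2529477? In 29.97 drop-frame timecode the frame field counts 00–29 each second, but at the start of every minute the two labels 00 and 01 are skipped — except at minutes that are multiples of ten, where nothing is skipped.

Each 10-minute DF block holds 10 × 60 × 30 − 9 × 2 = 17982 frames. 2529477 ÷ 17982 → 140 full blocks, remainder 11997.
Within the partial block the first minute is 1800 frames and each further minute 1798, so 6 further minute boundaries passed. Total skipped labels = 18 × 140 + 2 × 6 = 2532.
Non-drop label index = 2529477 + 2532 = 2532009; at 30 labels/s that is 23:26:40:09, i.e. DF 23:26:40;09.

23:26:40;09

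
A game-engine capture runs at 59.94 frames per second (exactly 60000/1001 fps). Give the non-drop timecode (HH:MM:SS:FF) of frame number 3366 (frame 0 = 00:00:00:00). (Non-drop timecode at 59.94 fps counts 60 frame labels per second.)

3366 ÷ 60 = 56 full seconds, remainder 6 frames.
56 s = 0 h 0 min 56 s.
Timecode: 00:00:56:06.

00:00:56:06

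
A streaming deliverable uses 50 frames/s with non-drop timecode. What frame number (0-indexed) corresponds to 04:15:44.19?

Total seconds to the label: (4 × 3600 + 15 × 60 + 44) = 15344.
Frame index = 15344 × 50 + 19 = 767219.

767219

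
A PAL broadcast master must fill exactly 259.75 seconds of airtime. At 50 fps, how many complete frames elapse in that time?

12987 frames

Frames = 259.75 × 50 = 25975/2 ≈ 12987.5000.
Complete frames: 12987.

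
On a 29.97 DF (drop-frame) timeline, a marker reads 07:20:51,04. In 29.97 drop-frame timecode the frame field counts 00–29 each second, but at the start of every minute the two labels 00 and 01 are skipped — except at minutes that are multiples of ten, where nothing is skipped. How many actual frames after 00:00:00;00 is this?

Complete 10-minute blocks: 44, each 17982 frames → 791208.
Remaining 0 whole minutes in the current block: 0 frames.
Within the current minute: 51 × 30 + 4 = 1534. Total = 791208 + 0 + 1534 = 792742.

792742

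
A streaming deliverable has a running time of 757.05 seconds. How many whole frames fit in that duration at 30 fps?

22711 frames

Frames = 757.05 × 30 = 45423/2 ≈ 22711.5000.
Complete frames: 22711.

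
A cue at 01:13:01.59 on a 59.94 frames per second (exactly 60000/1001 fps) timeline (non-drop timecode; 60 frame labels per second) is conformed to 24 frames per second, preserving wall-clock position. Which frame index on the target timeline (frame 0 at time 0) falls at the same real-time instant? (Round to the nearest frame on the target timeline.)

frame 105273

Source frame index: (1×3600 + 13×60 + 1) × 60 + 59 = 262919.
Real time: 262919 / (60000/1001) = 263181919/60000 s.
Target frame: (263181919/60000) × (24) = 263181919/2500 ≈ 105272.768 → 105273.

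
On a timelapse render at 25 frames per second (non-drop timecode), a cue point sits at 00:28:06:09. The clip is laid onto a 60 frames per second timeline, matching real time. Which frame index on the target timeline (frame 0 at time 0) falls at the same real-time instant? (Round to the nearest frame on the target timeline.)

Source frame index: (0×3600 + 28×60 + 6) × 25 + 9 = 42159.
Real time: 42159 / (25) = 42159/25 s.
Target frame: (42159/25) × (60) = 505908/5 ≈ 101181.600 → 101182.

frame 101182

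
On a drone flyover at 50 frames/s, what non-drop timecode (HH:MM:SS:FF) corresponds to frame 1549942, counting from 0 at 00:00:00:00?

1549942 ÷ 50 = 30998 full seconds, remainder 42 frames.
30998 s = 8 h 36 min 38 s.
Timecode: 08:36:38:42.

08:36:38:42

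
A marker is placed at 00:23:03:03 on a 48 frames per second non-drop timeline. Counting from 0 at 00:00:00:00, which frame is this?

66387

Total seconds to the label: (0 × 3600 + 23 × 60 + 3) = 1383.
Frame index = 1383 × 48 + 3 = 66387.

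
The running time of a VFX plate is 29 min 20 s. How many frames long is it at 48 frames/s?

84480 frames

29 min 20 s = 1760 s.
Frames = 1760 × 48 = 84480.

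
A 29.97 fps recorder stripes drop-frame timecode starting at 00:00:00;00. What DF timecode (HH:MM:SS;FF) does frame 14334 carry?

00:07:58;08

Ten DF minutes hold 17982 frames, so frame 14334 lies in block 0 (frames 0–17981) with 14334 frames into that block.
The block's first minute is 1800 frames and the rest 1798 each; 14334 frames reaches minute 7, so 0 × 18 + 7 × 2 = 14 labels have been skipped so far.
Adding those back, label number 14334 + 14 = 14348 at 30 labels/s is 478 s + 8 f = 0 h 7 min 58 s frame 8, i.e. 00:07:58;08.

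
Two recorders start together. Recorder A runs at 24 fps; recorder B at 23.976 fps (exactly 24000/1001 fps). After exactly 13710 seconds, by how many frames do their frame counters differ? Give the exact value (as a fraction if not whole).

A emits 24 × 13710 = 329040 frames; B emits 24000/1001 × 13710 = 329040000/1001.
Difference = 329040/1001 frames (≈ 328.7113); B is behind A.

329040/1001 frames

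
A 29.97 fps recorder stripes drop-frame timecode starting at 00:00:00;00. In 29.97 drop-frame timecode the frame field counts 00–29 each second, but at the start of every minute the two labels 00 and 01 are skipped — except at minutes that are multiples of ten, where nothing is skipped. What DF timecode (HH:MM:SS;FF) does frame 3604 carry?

00:02:00;08

Ten DF minutes hold 17982 frames, so frame 3604 lies in block 0 (frames 0–17981) with 3604 frames into that block.
The block's first minute is 1800 frames and the rest 1798 each; 3604 frames reaches minute 2, so 0 × 18 + 2 × 2 = 4 labels have been skipped so far.
Adding those back, label number 3604 + 4 = 3608 at 30 labels/s is 120 s + 8 f = 0 h 2 min 0 s frame 8, i.e. 00:02:00;08.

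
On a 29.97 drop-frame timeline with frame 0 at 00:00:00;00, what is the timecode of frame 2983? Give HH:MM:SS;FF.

00:01:39;15

Each 10-minute DF block holds 10 × 60 × 30 − 9 × 2 = 17982 frames. 2983 ÷ 17982 → 0 full blocks, remainder 2983.
Within the partial block the first minute is 1800 frames and each further minute 1798, so 1 further minute boundary passed. Total skipped labels = 18 × 0 + 2 × 1 = 2.
Non-drop label index = 2983 + 2 = 2985; at 30 labels/s that is 00:01:39:15, i.e. DF 00:01:39;15.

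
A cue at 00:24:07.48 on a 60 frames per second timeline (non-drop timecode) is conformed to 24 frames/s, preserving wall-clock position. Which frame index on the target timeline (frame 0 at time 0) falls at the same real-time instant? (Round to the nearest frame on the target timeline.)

Source frame index: (0×3600 + 24×60 + 7) × 60 + 48 = 86868.
Real time: 86868 / (60) = 7239/5 s.
Target frame: (7239/5) × (24) = 173736/5 ≈ 34747.200 → 34747.

frame 34747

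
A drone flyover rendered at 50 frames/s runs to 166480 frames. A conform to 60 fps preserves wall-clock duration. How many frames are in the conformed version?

199776 frames

Target frames = source frames × (target rate / source rate) = 166480 × (60)/(50) = 166480 × 6/5 = 199776.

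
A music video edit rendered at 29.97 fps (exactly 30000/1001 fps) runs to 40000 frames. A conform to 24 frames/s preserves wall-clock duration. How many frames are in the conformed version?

32032 frames

Target frames = source frames × (target rate / source rate) = 40000 × (24)/(30000/1001) = 40000 × 1001/1250 = 32032.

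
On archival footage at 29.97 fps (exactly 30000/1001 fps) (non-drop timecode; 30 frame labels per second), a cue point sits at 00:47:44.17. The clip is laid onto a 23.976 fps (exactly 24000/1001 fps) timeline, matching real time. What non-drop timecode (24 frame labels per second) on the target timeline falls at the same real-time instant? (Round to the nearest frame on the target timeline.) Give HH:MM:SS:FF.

Source frame index: (0×3600 + 47×60 + 44) × 30 + 17 = 85937.
Real time: 85937 / (30000/1001) = 86022937/30000 s.
Target frame: (86022937/30000) × (24000/1001) = 343748/5 ≈ 68749.600 → 68750.
At 24 labels/s: frame 68750 → 00:47:44:14.

00:47:44:14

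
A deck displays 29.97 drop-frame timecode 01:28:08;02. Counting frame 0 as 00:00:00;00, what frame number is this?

158482

As if non-drop at 30 labels/s: (1 × 3600 + 28 × 60 + 8) × 30 + 2 = 158642.
Minute boundaries passed: 88; those not divisible by 10: 88 − 8 = 80; dropped labels = 2 × 80 = 160.
Actual frame index = 158642 − 160 = 158482.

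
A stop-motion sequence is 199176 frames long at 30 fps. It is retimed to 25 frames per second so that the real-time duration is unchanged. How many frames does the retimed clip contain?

165980 frames

Target frames = source frames × (target rate / source rate) = 199176 × (25)/(30) = 199176 × 5/6 = 165980.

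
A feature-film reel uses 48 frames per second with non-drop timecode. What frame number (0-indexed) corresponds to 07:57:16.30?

frame 1374558

Total seconds to the label: (7 × 3600 + 57 × 60 + 16) = 28636.
Frame index = 28636 × 48 + 30 = 1374558.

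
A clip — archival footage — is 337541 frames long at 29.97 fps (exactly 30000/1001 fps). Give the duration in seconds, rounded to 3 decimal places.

Running time = 337541 × 1001/30000 = 337878541/30000 s ≈ 11262.618 s.

11262.618 seconds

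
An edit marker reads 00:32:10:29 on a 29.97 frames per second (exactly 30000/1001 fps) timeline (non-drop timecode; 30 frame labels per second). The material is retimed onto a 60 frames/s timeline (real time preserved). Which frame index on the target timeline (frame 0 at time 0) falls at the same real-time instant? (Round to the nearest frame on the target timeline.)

Source frame index: (0×3600 + 32×60 + 10) × 30 + 29 = 57929.
Real time: 57929 / (30000/1001) = 57986929/30000 s.
Target frame: (57986929/30000) × (60) = 57986929/500 ≈ 115973.858 → 115974.

frame 115974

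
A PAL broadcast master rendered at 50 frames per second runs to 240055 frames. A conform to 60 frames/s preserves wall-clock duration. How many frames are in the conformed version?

288066 frames

Frames at target rate = 240055 × (60) / (50) = 288066.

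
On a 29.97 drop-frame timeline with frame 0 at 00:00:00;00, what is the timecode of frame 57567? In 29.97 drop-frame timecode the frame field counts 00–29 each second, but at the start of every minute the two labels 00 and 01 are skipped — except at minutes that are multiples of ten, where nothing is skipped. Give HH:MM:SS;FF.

00:32:00;25

Ten DF minutes hold 17982 frames, so frame 57567 lies in block 3 (frames 53946–71927) with 3621 frames into that block.
The block's first minute is 1800 frames and the rest 1798 each; 3621 frames reaches minute 2, so 3 × 18 + 2 × 2 = 58 labels have been skipped so far.
Adding those back, label number 57567 + 58 = 57625 at 30 labels/s is 1920 s + 25 f = 0 h 32 min 0 s frame 25, i.e. 00:32:00;25.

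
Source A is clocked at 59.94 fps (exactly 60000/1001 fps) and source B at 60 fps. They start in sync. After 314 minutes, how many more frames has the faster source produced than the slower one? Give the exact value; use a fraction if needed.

314 min = 18840 s.
A emits 60000/1001 × 18840 = 1130400000/1001 frames; B emits 60 × 18840 = 1130400.
Difference = 1130400/1001 frames (≈ 1129.2707); B is ahead of A.

1130400/1001 frames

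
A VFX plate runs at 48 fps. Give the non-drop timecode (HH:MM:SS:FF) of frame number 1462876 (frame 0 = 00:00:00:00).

1462876 ÷ 48 = 30476 full seconds, remainder 28 frames.
30476 s = 8 h 27 min 56 s.
Timecode: 08:27:56:28.

08:27:56:28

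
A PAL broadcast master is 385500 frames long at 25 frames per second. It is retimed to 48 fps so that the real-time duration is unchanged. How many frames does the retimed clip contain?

Target frames = source frames × (target rate / source rate) = 385500 × (48)/(25) = 385500 × 48/25 = 740160.

740160 frames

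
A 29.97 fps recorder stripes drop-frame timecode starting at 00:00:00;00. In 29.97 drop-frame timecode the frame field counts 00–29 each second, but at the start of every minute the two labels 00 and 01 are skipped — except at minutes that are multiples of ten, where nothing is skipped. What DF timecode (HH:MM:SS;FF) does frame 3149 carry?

Ten DF minutes hold 17982 frames, so frame 3149 lies in block 0 (frames 0–17981) with 3149 frames into that block.
The block's first minute is 1800 frames and the rest 1798 each; 3149 frames reaches minute 1, so 0 × 18 + 1 × 2 = 2 labels have been skipped so far.
Adding those back, label number 3149 + 2 = 3151 at 30 labels/s is 105 s + 1 f = 0 h 1 min 45 s frame 1, i.e. 00:01:45;01.

00:01:45;01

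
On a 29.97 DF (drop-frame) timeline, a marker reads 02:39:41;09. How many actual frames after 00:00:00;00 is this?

287151

Complete 10-minute blocks: 15, each 17982 frames → 269730.
Remaining 9 whole minutes in the current block: 1800 + 8 × 1798 = 16184 frames.
Within the current minute: 41 × 30 + 9 − 2 = 1237 (labels ;00/;01 skipped at this minute). Total = 269730 + 16184 + 1237 = 287151.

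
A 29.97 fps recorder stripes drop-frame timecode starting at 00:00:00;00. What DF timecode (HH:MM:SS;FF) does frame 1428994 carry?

Ten DF minutes hold 17982 frames, so frame 1428994 lies in block 79 (frames 1420578–1438559) with 8416 frames into that block.
The block's first minute is 1800 frames and the rest 1798 each; 8416 frames reaches minute 4, so 79 × 18 + 4 × 2 = 1430 labels have been skipped so far.
Adding those back, label number 1428994 + 1430 = 1430424 at 30 labels/s is 47680 s + 24 f = 13 h 14 min 40 s frame 24, i.e. 13:14:40;24.

13:14:40;24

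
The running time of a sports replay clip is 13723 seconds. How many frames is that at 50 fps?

Frames = 13723 × 50 = 686150.

686150 frames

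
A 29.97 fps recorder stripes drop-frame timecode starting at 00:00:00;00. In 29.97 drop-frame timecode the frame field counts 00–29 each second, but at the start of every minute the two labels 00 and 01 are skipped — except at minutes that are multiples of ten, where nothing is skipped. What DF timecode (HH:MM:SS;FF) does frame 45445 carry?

Ten DF minutes hold 17982 frames, so frame 45445 lies in block 2 (frames 35964–53945) with 9481 frames into that block.
The block's first minute is 1800 frames and the rest 1798 each; 9481 frames reaches minute 5, so 2 × 18 + 5 × 2 = 46 labels have been skipped so far.
Adding those back, label number 45445 + 46 = 45491 at 30 labels/s is 1516 s + 11 f = 0 h 25 min 16 s frame 11, i.e. 00:25:16;11.

00:25:16;11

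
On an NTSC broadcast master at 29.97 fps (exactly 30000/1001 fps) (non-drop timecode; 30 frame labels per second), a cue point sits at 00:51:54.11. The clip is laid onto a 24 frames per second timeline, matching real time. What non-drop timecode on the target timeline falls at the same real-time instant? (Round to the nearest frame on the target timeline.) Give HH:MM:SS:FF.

00:51:57:12

Source frame index: (0×3600 + 51×60 + 54) × 30 + 11 = 93431.
Real time: 93431 / (30000/1001) = 93524431/30000 s.
Target frame: (93524431/30000) × (24) = 93524431/1250 ≈ 74819.545 → 74820.
At 24 labels/s: frame 74820 → 00:51:57:12.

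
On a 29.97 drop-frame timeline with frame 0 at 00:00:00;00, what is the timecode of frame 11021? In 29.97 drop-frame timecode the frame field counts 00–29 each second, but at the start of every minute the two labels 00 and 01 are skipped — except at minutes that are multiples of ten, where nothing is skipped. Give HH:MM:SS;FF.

Ten DF minutes hold 17982 frames, so frame 11021 lies in block 0 (frames 0–17981) with 11021 frames into that block.
The block's first minute is 1800 frames and the rest 1798 each; 11021 frames reaches minute 6, so 0 × 18 + 6 × 2 = 12 labels have been skipped so far.
Adding those back, label number 11021 + 12 = 11033 at 30 labels/s is 367 s + 23 f = 0 h 6 min 7 s frame 23, i.e. 00:06:07;23.

00:06:07;23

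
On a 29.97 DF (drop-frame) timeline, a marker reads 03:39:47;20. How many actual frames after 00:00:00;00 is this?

As if non-drop at 30 labels/s: (3 × 3600 + 39 × 60 + 47) × 30 + 20 = 395630.
Minute boundaries passed: 219; those not divisible by 10: 219 − 21 = 198; dropped labels = 2 × 198 = 396.
Actual frame index = 395630 − 396 = 395234.

395234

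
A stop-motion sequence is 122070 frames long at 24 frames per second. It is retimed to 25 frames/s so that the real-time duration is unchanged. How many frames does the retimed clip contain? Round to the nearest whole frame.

Frames at target rate = 122070 × (25) / (24) = 508625/4 ≈ 127156.250.
Nearest whole frame: 127156.

127156 frames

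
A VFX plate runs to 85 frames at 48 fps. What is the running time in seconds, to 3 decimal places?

Running time = 85 × 1/48 = 85/48 s ≈ 1.771 s.

1.771 seconds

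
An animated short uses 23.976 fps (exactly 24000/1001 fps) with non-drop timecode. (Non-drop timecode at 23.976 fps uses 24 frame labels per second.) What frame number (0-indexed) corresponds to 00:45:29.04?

Total seconds to the label: (0 × 3600 + 45 × 60 + 29) = 2729.
Frame index = 2729 × 24 + 4 = 65500.

frame 65500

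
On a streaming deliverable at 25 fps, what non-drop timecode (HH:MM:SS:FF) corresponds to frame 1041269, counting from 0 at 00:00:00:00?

11:34:10:19

1041269 ÷ 25 = 41650 full seconds, remainder 19 frames.
41650 s = 11 h 34 min 10 s.
Timecode: 11:34:10:19.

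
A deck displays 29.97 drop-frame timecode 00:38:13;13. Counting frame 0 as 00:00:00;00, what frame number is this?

As if non-drop at 30 labels/s: (0 × 3600 + 38 × 60 + 13) × 30 + 13 = 68803.
Minute boundaries passed: 38; those not divisible by 10: 38 − 3 = 35; dropped labels = 2 × 35 = 70.
Actual frame index = 68803 − 70 = 68733.

68733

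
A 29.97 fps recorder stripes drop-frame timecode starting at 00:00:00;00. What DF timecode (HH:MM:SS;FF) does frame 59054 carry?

Ten DF minutes hold 17982 frames, so frame 59054 lies in block 3 (frames 53946–71927) with 5108 frames into that block.
The block's first minute is 1800 frames and the rest 1798 each; 5108 frames reaches minute 2, so 3 × 18 + 2 × 2 = 58 labels have been skipped so far.
Adding those back, label number 59054 + 58 = 59112 at 30 labels/s is 1970 s + 12 f = 0 h 32 min 50 s frame 12, i.e. 00:32:50;12.

00:32:50;12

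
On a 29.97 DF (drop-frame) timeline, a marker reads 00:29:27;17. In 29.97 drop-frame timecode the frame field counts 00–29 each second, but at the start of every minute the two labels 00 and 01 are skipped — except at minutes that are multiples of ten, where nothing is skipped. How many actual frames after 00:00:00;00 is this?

Complete 10-minute blocks: 2, each 17982 frames → 35964.
Remaining 9 whole minutes in the current block: 1800 + 8 × 1798 = 16184 frames.
Within the current minute: 27 × 30 + 17 − 2 = 825 (labels ;00/;01 skipped at this minute). Total = 35964 + 16184 + 825 = 52973.

52973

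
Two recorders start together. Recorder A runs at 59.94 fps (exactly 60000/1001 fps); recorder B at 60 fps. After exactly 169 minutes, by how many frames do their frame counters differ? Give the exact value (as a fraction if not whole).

46800/77 frames

169 min = 10140 s.
A emits 60000/1001 × 10140 = 46800000/77 frames; B emits 60 × 10140 = 608400.
Difference = 46800/77 frames (≈ 607.7922); B is ahead of A.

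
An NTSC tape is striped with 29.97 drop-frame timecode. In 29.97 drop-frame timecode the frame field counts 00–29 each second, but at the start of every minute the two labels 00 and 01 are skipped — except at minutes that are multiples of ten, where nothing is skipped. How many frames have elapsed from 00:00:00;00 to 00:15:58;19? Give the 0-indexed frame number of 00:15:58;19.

As if non-drop at 30 labels/s: (0 × 3600 + 15 × 60 + 58) × 30 + 19 = 28759.
Minute boundaries passed: 15; those not divisible by 10: 15 − 1 = 14; dropped labels = 2 × 14 = 28.
Actual frame index = 28759 − 28 = 28731.

28731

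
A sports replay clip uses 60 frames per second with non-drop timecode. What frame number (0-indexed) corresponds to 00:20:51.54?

Total seconds to the label: (0 × 3600 + 20 × 60 + 51) = 1251.
Frame index = 1251 × 60 + 54 = 75114.

frame 75114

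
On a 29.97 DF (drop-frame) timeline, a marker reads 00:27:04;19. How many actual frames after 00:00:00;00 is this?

Complete 10-minute blocks: 2, each 17982 frames → 35964.
Remaining 7 whole minutes in the current block: 1800 + 6 × 1798 = 12588 frames.
Within the current minute: 4 × 30 + 19 − 2 = 137 (labels ;00/;01 skipped at this minute). Total = 35964 + 12588 + 137 = 48689.

48689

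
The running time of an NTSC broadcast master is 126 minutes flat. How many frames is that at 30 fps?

226800 frames

126 min = 7560 s.
Frames = 7560 × 30 = 226800.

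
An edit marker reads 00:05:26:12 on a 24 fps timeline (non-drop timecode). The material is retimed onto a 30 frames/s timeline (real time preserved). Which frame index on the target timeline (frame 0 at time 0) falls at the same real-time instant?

frame 9795

Source frame index: (0×3600 + 5×60 + 26) × 24 + 12 = 7836.
Real time: 7836 / (24) = 653/2 s.
Target frame: (653/2) × (30) = 9795.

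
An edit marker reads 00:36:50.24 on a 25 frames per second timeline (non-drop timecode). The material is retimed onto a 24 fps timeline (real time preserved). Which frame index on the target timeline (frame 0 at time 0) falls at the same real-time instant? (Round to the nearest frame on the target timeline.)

Source frame index: (0×3600 + 36×60 + 50) × 25 + 24 = 55274.
Real time: 55274 / (25) = 55274/25 s.
Target frame: (55274/25) × (24) = 1326576/25 ≈ 53063.040 → 53063.

frame 53063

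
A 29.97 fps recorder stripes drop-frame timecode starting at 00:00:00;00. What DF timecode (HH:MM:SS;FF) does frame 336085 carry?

03:06:54;01

Ten DF minutes hold 17982 frames, so frame 336085 lies in block 18 (frames 323676–341657) with 12409 frames into that block.
The block's first minute is 1800 frames and the rest 1798 each; 12409 frames reaches minute 6, so 18 × 18 + 6 × 2 = 336 labels have been skipped so far.
Adding those back, label number 336085 + 336 = 336421 at 30 labels/s is 11214 s + 1 f = 3 h 6 min 54 s frame 1, i.e. 03:06:54;01.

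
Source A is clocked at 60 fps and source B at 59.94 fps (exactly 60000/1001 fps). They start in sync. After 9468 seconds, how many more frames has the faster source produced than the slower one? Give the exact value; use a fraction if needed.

568080/1001 frames

A emits 60 × 9468 = 568080 frames; B emits 60000/1001 × 9468 = 568080000/1001.
Difference = 568080/1001 frames (≈ 567.5125); B is behind A.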